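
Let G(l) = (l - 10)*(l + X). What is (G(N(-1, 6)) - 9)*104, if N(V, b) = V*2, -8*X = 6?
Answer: 2496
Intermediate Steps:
X = -¾ (X = -⅛*6 = -¾ ≈ -0.75000)
N(V, b) = 2*V
G(l) = (-10 + l)*(-¾ + l) (G(l) = (l - 10)*(l - ¾) = (-10 + l)*(-¾ + l))
(G(N(-1, 6)) - 9)*104 = ((15/2 + (2*(-1))² - 43*(-1)/2) - 9)*104 = ((15/2 + (-2)² - 43/4*(-2)) - 9)*104 = ((15/2 + 4 + 43/2) - 9)*104 = (33 - 9)*104 = 24*104 = 2496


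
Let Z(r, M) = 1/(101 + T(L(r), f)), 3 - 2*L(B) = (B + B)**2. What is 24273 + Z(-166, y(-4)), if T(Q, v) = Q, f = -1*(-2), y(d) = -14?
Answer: 2670491185/110019 ≈ 24273.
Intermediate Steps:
L(B) = 3/2 - 2*B**2 (L(B) = 3/2 - (B + B)**2/2 = 3/2 - 4*B**2/2 = 3/2 - 2*B**2)
f = 2
Z(r, M) = 1/(205/2 - 2*r**2) (Z(r, M) = 1/(101 + (3/2 - 2*r**2)) = 1/(205/2 - 2*r**2))
24273 + Z(-166, y(-4)) = 24273 - 2/(-205 + 4*(-166)**2) = 24273 - 2/(-205 + 4*27556) = 24273 - 2/(-205 + 110224) = 24273 - 2/110019 = 2670491185/110019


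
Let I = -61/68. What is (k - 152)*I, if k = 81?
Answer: 4331/68 ≈ 63.691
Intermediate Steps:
I = -61/68 (I = -61*1/68 = -61/68 ≈ -0.89706)
(k - 152)*I = (81 - 152)*(-61/68) = -71*(-61/68) = 4331/68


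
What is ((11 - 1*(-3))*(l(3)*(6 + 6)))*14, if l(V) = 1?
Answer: 2352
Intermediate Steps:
((11 - 1*(-3))*(l(3)*(6 + 6)))*14 = ((11 - 1*(-3))*(1*(6 + 6)))*14 = ((11 + 3)*(1*12))*14 = (14*12)*14 = 168*14 = 2352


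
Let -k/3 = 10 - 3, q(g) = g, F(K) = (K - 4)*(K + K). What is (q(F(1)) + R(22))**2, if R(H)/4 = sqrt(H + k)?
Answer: 4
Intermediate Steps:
F(K) = 2*K*(-4 + K) (F(K) = (-4 + K)*(2*K) = 2*K*(-4 + K))
k = -21 (k = -3*(10 - 3) = -3*7 = -21)
R(H) = 4*sqrt(-21 + H) (R(H) = 4*sqrt(H - 21) = 4*sqrt(-21 + H))
(q(F(1)) + R(22))**2 = (2*1*(-4 + 1) + 4*sqrt(-21 + 22))**2 = (2*1*(-3) + 4*sqrt(1))**2 = (-6 + 4*1)**2 = (-6 + 4)**2 = (-2)**2 = 4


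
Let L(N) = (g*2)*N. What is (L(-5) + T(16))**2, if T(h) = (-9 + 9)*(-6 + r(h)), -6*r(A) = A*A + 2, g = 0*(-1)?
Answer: 0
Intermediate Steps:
g = 0
r(A) = -1/3 - A**2/6 (r(A) = -(A*A + 2)/6 = -(A**2 + 2)/6 = -(2 + A**2)/6 = -1/3 - A**2/6)
T(h) = 0 (T(h) = (-9 + 9)*(-6 + (-1/3 - h**2/6)) = 0*(-19/3 - h**2/6) = 0)
L(N) = 0 (L(N) = (0*2)*N = 0*N = 0)
(L(-5) + T(16))**2 = (0 + 0)**2 = 0**2 = 0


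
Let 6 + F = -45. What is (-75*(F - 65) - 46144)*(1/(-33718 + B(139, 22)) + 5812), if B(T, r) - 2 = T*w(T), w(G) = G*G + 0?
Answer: -577119138714228/2651903 ≈ -2.1762e+8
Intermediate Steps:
w(G) = G² (w(G) = G² + 0 = G²)
F = -51 (F = -6 - 45 = -51)
B(T, r) = 2 + T³ (B(T, r) = 2 + T*T² = 2 + T³)
(-75*(F - 65) - 46144)*(1/(-33718 + B(139, 22)) + 5812) = (-75*(-51 - 65) - 46144)*(1/(-33718 + (2 + 139³)) + 5812) = (-75*(-116) - 46144)*(1/(-33718 + (2 + 2685619)) + 5812) = (8700 - 46144)*(1/(-33718 + 2685621) + 5812) = -37444*(1/2651903 + 5812) = -37444*15412860237/2651903 = -577119138714228/2651903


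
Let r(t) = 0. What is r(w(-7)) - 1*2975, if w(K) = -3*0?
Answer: -2975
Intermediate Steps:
w(K) = 0
r(w(-7)) - 1*2975 = 0 - 1*2975 = 0 - 2975 = -2975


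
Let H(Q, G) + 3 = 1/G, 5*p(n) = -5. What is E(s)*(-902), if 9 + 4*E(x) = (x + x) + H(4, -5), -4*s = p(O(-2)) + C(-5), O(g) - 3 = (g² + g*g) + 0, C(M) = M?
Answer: 10373/5 ≈ 2074.6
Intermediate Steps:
O(g) = 3 + 2*g² (O(g) = 3 + ((g² + g*g) + 0) = 3 + ((g² + g²) + 0) = 3 + (2*g² + 0) = 3 + 2*g²)
p(n) = -1 (p(n) = (⅕)*(-5) = -1)
H(Q, G) = -3 + 1/G
s = 3/2 (s = -(-1 - 5)/4 = -¼*(-6) = 3/2 ≈ 1.5000)
E(x) = -61/20 + x/2 (E(x) = -9/4 + ((x + x) + (-3 + 1/(-5)))/4 = -9/4 + (2*x + (-3 - ⅕))/4 = -9/4 + (2*x - 16/5)/4 = -9/4 + (-16/5 + 2*x)/4 = -9/4 + (-⅘ + x/2) = -61/20 + x/2)
E(s)*(-902) = (-61/20 + (½)*(3/2))*(-902) = (-61/20 + ¾)*(-902) = -23/10*(-902) = 10373/5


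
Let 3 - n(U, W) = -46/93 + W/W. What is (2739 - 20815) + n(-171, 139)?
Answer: -1680836/93 ≈ -18074.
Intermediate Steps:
n(U, W) = 232/93 (n(U, W) = 3 - (-46/93 + W/W) = 3 - (-46*1/93 + 1) = 3 - (-46/93 + 1) = 3 - 1*47/93 = 3 - 47/93 = 232/93)
(2739 - 20815) + n(-171, 139) = (2739 - 20815) + 232/93 = -18076 + 232/93 = -1680836/93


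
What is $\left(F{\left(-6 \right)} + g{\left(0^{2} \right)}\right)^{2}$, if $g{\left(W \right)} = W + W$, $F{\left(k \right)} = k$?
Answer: $36$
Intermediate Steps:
$g{\left(W \right)} = 2 W$
$\left(F{\left(-6 \right)} + g{\left(0^{2} \right)}\right)^{2} = \left(-6 + 2 \cdot 0^{2}\right)^{2} = \left(-6 + 2 \cdot 0\right)^{2} = \left(-6 + 0\right)^{2} = \left(-6\right)^{2} = 36$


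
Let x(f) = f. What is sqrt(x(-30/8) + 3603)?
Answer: sqrt(14397)/2 ≈ 59.994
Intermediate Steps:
sqrt(x(-30/8) + 3603) = sqrt(-30/8 + 3603) = sqrt(-30*1/8 + 3603) = sqrt(-15/4 + 3603) = sqrt(14397/4) = sqrt(14397)/2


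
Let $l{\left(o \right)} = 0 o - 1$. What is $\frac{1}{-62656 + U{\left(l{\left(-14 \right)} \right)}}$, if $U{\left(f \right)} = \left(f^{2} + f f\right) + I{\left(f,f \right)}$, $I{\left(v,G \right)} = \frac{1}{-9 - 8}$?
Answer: $- \frac{17}{1065119} \approx -1.5961 \cdot 10^{-5}$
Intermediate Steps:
$l{\left(o \right)} = -1$ ($l{\left(o \right)} = 0 - 1 = -1$)
$I{\left(v,G \right)} = - \frac{1}{17}$ ($I{\left(v,G \right)} = \frac{1}{-17} = - \frac{1}{17}$)
$U{\left(f \right)} = - \frac{1}{17} + 2 f^{2}$ ($U{\left(f \right)} = \left(f^{2} + f f\right) - \frac{1}{17} = \left(f^{2} + f^{2}\right) - \frac{1}{17} = 2 f^{2} - \frac{1}{17} = - \frac{1}{17} + 2 f^{2}$)
$\frac{1}{-62656 + U{\left(l{\left(-14 \right)} \right)}} = \frac{1}{-62656 - \left(\frac{1}{17} - 2 \left(-1\right)^{2}\right)} = \frac{1}{-62656 + \left(- \frac{1}{17} + 2 \cdot 1\right)} = \frac{1}{-62656 + \left(- \frac{1}{17} + 2\right)} = \frac{1}{-62656 + \frac{33}{17}} = \frac{1}{- \frac{1065119}{17}} = - \frac{17}{1065119}$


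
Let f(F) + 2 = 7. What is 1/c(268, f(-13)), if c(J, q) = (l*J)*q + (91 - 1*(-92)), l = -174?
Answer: -1/232977 ≈ -4.2923e-6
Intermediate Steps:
f(F) = 5 (f(F) = -2 + 7 = 5)
c(J, q) = 183 - 174*J*q (c(J, q) = (-174*J)*q + (91 - 1*(-92)) = -174*J*q + (91 + 92) = -174*J*q + 183 = 183 - 174*J*q)
1/c(268, f(-13)) = 1/(183 - 174*268*5) = 1/(183 - 233160) = 1/(-232977) = -1/232977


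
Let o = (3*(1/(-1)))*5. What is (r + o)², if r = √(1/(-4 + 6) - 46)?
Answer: (30 - I*√182)²/4 ≈ 179.5 - 202.36*I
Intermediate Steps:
r = I*√182/2 (r = √(1/2 - 46) = √(½ - 46) = √(-91/2) = I*√182/2 ≈ 6.7454*I)
o = -15 (o = (3*(1*(-1)))*5 = (3*(-1))*5 = -3*5 = -15)
(r + o)² = (I*√182/2 - 15)² = (-15 + I*√182/2)²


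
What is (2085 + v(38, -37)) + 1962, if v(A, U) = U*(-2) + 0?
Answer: 4121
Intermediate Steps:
v(A, U) = -2*U (v(A, U) = -2*U + 0 = -2*U)
(2085 + v(38, -37)) + 1962 = (2085 - 2*(-37)) + 1962 = (2085 + 74) + 1962 = 2159 + 1962 = 4121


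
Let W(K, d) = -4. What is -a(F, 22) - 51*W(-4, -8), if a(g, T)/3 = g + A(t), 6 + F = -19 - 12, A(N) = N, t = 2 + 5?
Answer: 294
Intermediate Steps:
t = 7
F = -37 (F = -6 + (-19 - 12) = -6 - 31 = -37)
a(g, T) = 21 + 3*g (a(g, T) = 3*(g + 7) = 3*(7 + g) = 21 + 3*g)
-a(F, 22) - 51*W(-4, -8) = -(21 + 3*(-37)) - 51*(-4) = -(21 - 111) + 204 = -1*(-90) + 204 = 90 + 204 = 294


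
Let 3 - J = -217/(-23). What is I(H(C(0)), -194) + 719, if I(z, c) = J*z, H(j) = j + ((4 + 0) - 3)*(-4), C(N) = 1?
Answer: 16981/23 ≈ 738.30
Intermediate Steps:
J = -148/23 (J = 3 - (-217)/(-23) = 3 - (-217)*(-1)/23 = 3 - 1*217/23 = 3 - 217/23 = -148/23 ≈ -6.4348)
H(j) = -4 + j (H(j) = j + (4 - 3)*(-4) = j + 1*(-4) = j - 4 = -4 + j)
I(z, c) = -148*z/23
I(H(C(0)), -194) + 719 = -148*(-4 + 1)/23 + 719 = -148/23*(-3) + 719 = 444/23 + 719 = 16981/23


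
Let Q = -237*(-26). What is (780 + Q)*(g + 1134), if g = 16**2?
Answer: 9649380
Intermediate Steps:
Q = 6162
g = 256
(780 + Q)*(g + 1134) = (780 + 6162)*(256 + 1134) = 6942*1390 = 9649380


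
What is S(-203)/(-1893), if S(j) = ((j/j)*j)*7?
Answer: 1421/1893 ≈ 0.75066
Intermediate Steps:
S(j) = 7*j (S(j) = (1*j)*7 = j*7 = 7*j)
S(-203)/(-1893) = (7*(-203))/(-1893) = -1421*(-1/1893) = 1421/1893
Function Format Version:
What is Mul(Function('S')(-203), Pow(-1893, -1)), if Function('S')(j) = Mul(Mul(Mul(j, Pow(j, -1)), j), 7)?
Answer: Rational(1421, 1893) ≈ 0.75066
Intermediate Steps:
Function('S')(j) = Mul(7, j) (Function('S')(j) = Mul(Mul(1, j), 7) = Mul(j, 7) = Mul(7, j))
Mul(Function('S')(-203), Pow(-1893, -1)) = Mul(Mul(7, -203), Pow(-1893, -1)) = Mul(-1421, Rational(-1, 1893)) = Rational(1421, 1893)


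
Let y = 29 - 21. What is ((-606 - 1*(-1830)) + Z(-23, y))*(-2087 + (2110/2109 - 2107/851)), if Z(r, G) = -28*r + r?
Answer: -62302991970/16169 ≈ -3.8532e+6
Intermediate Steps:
y = 8
Z(r, G) = -27*r
((-606 - 1*(-1830)) + Z(-23, y))*(-2087 + (2110/2109 - 2107/851)) = ((-606 - 1*(-1830)) - 27*(-23))*(-2087 + (2110/2109 - 2107/851)) = ((-606 + 1830) + 621)*(-2087 + (2110*(1/2109) - 2107*1/851)) = (1224 + 621)*(-2087 + (2110/2109 - 2107/851)) = 1845*(-2087 - 71569/48507) = 1845*(-101305678/48507) = -62302991970/16169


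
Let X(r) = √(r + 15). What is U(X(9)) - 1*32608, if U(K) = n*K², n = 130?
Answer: -29488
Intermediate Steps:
X(r) = √(15 + r)
U(K) = 130*K²
U(X(9)) - 1*32608 = 130*(√(15 + 9))² - 1*32608 = 130*(√24)² - 32608 = 130*(2*√6)² - 32608 = 130*24 - 32608 = 3120 - 32608 = -29488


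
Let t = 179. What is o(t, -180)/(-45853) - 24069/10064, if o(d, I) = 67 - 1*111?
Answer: -1103193041/461464592 ≈ -2.3906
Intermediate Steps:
o(d, I) = -44 (o(d, I) = 67 - 111 = -44)
o(t, -180)/(-45853) - 24069/10064 = -44/(-45853) - 24069/10064 = -44*(-1/45853) - 24069*1/10064 = 44/45853 - 24069/10064 = -1103193041/461464592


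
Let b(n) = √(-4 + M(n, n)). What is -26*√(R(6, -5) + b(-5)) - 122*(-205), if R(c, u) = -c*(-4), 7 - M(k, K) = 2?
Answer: 24880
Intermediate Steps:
M(k, K) = 5 (M(k, K) = 7 - 1*2 = 7 - 2 = 5)
b(n) = 1 (b(n) = √(-4 + 5) = √1 = 1)
R(c, u) = 4*c
-26*√(R(6, -5) + b(-5)) - 122*(-205) = -26*√(4*6 + 1) - 122*(-205) = -26*√(24 + 1) + 25010 = -26*√25 + 25010 = -26*5 + 25010 = -130 + 25010 = 24880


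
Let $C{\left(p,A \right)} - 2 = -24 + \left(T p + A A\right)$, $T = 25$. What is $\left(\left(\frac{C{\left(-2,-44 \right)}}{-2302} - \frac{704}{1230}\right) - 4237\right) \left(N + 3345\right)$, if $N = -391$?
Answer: $- \frac{8862597703498}{707865} \approx -1.252 \cdot 10^{7}$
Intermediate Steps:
$C{\left(p,A \right)} = -22 + A^{2} + 25 p$ ($C{\left(p,A \right)} = 2 - \left(24 - 25 p - A A\right) = 2 - \left(24 - A^{2} - 25 p\right) = 2 + \left(-24 + A^{2} + 25 p\right) = -22 + A^{2} + 25 p$)
$\left(\left(\frac{C{\left(-2,-44 \right)}}{-2302} - \frac{704}{1230}\right) - 4237\right) \left(N + 3345\right) = \left(\left(\frac{-22 + \left(-44\right)^{2} + 25 \left(-2\right)}{-2302} - \frac{704}{1230}\right) - 4237\right) \left(-391 + 3345\right) = \left(\left(\left(-22 + 1936 - 50\right) \left(- \frac{1}{2302}\right) - \frac{352}{615}\right) - 4237\right) 2954 = \left(\left(1864 \left(- \frac{1}{2302}\right) - \frac{352}{615}\right) - 4237\right) 2954 = \left(\left(- \frac{932}{1151} - \frac{352}{615}\right) - 4237\right) 2954 = \left(- \frac{978332}{707865} - 4237\right) 2954 = \left(- \frac{3000202337}{707865}\right) 2954 = - \frac{8862597703498}{707865}$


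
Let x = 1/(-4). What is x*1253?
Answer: -1253/4 ≈ -313.25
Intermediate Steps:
x = -¼ ≈ -0.25000
x*1253 = -¼*1253 = -1253/4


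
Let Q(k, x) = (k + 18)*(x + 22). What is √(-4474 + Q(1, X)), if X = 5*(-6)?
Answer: 3*I*√514 ≈ 68.015*I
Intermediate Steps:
X = -30
Q(k, x) = (18 + k)*(22 + x)
√(-4474 + Q(1, X)) = √(-4474 + (396 + 18*(-30) + 22*1 + 1*(-30))) = √(-4474 + (396 - 540 + 22 - 30)) = √(-4474 - 152) = √(-4626) = 3*I*√514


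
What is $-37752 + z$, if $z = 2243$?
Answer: $-35509$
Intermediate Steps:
$-37752 + z = -37752 + 2243 = -35509$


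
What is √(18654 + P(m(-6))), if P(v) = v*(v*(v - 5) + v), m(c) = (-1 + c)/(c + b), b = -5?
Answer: √273093271/121 ≈ 136.57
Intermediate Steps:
m(c) = (-1 + c)/(-5 + c) (m(c) = (-1 + c)/(c - 5) = (-1 + c)/(-5 + c))
P(v) = v*(v + v*(-5 + v)) (P(v) = v*(v*(-5 + v) + v) = v*(v + v*(-5 + v)))
√(18654 + P(m(-6))) = √(18654 + ((-1 - 6)/(-5 - 6))²*(-4 + (-1 - 6)/(-5 - 6))) = √(18654 + (-7/(-11))²*(-4 - 7/(-11))) = √(18654 + (-1/11*(-7))²*(-4 - 1/11*(-7))) = √(18654 + (7/11)²*(-4 + 7/11)) = √(18654 + (49/121)*(-37/11)) = √(18654 - 1813/1331) = √(24826661/1331) = √273093271/121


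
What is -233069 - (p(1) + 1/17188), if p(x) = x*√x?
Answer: -4006007161/17188 ≈ -2.3307e+5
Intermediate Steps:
p(x) = x^(3/2)
-233069 - (p(1) + 1/17188) = -233069 - (1^(3/2) + 1/17188) = -233069 - (1 + 1/17188) = -233069 - 1*17189/17188 = -233069 - 17189/17188 = -4006007161/17188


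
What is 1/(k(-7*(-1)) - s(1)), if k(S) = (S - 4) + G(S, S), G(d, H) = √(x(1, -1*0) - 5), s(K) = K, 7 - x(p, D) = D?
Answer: 1 - √2/2 ≈ 0.29289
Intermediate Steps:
x(p, D) = 7 - D
G(d, H) = √2 (G(d, H) = √((7 - (-1)*0) - 5) = √((7 - 1*0) - 5) = √((7 + 0) - 5) = √(7 - 5) = √2)
k(S) = -4 + S + √2 (k(S) = (S - 4) + √2 = (-4 + S) + √2 = -4 + S + √2)
1/(k(-7*(-1)) - s(1)) = 1/((-4 - 7*(-1) + √2) - 1*1) = 1/((-4 + 7 + √2) - 1) = 1/((3 + √2) - 1) = 1/(2 + √2)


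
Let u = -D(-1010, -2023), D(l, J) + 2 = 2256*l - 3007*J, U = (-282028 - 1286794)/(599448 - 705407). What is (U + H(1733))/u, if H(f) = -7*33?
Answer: 22907707/403131505441 ≈ 5.6824e-5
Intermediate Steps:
H(f) = -231
U = 1568822/105959 (U = -1568822/(-105959) = -1568822*(-1/105959) = 1568822/105959 ≈ 14.806)
D(l, J) = -2 - 3007*J + 2256*l (D(l, J) = -2 + (2256*l - 3007*J) = -2 + (-3007*J + 2256*l) = -2 - 3007*J + 2256*l)
u = -3804599 (u = -(-2 - 3007*(-2023) + 2256*(-1010)) = -(-2 + 6083161 - 2278560) = -1*3804599 = -3804599)
(U + H(1733))/u = (1568822/105959 - 231)/(-3804599) = -22907707/105959*(-1/3804599) = 22907707/403131505441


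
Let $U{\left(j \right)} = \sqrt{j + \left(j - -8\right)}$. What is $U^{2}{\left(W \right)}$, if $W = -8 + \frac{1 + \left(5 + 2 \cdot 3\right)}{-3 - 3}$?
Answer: $-12$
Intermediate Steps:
$W = -10$ ($W = -8 + \frac{1 + \left(5 + 6\right)}{-6} = -8 + \left(1 + 11\right) \left(- \frac{1}{6}\right) = -8 + 12 \left(- \frac{1}{6}\right) = -8 - 2 = -10$)
$U{\left(j \right)} = \sqrt{8 + 2 j}$ ($U{\left(j \right)} = \sqrt{j + \left(j + 8\right)} = \sqrt{j + \left(8 + j\right)} = \sqrt{8 + 2 j}$)
$U^{2}{\left(W \right)} = \left(\sqrt{8 + 2 \left(-10\right)}\right)^{2} = \left(\sqrt{8 - 20}\right)^{2} = \left(\sqrt{-12}\right)^{2} = \left(2 i \sqrt{3}\right)^{2} = -12$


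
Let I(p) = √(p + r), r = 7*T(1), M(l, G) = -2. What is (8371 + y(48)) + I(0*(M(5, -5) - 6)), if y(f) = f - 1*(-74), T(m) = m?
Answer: 8493 + √7 ≈ 8495.6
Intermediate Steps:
y(f) = 74 + f (y(f) = f + 74 = 74 + f)
r = 7 (r = 7*1 = 7)
I(p) = √(7 + p) (I(p) = √(p + 7) = √(7 + p))
(8371 + y(48)) + I(0*(M(5, -5) - 6)) = (8371 + (74 + 48)) + √(7 + 0*(-2 - 6)) = (8371 + 122) + √(7 + 0*(-8)) = 8493 + √(7 + 0) = 8493 + √7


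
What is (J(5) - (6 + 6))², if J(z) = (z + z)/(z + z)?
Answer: 121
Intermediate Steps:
J(z) = 1 (J(z) = (2*z)/((2*z)) = (2*z)*(1/(2*z)) = 1)
(J(5) - (6 + 6))² = (1 - (6 + 6))² = (1 - 1*12)² = (1 - 12)² = (-11)² = 121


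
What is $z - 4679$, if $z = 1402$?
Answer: $-3277$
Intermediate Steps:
$z - 4679 = 1402 - 4679 = -3277$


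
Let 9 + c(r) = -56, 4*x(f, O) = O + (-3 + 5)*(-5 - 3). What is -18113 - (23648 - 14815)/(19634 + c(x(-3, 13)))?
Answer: -32223830/1779 ≈ -18113.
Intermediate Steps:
x(f, O) = -4 + O/4 (x(f, O) = (O + (-3 + 5)*(-5 - 3))/4 = (O + 2*(-8))/4 = (O - 16)/4 = (-16 + O)/4 = -4 + O/4)
c(r) = -65 (c(r) = -9 - 56 = -65)
-18113 - (23648 - 14815)/(19634 + c(x(-3, 13))) = -18113 - (23648 - 14815)/(19634 - 65) = -18113 - 8833/19569 = -18113 - 1*803/1779 = -18113 - 803/1779 = -32223830/1779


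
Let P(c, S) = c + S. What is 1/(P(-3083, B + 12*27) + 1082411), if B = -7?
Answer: 1/1079645 ≈ 9.2623e-7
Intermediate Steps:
P(c, S) = S + c
1/(P(-3083, B + 12*27) + 1082411) = 1/(((-7 + 12*27) - 3083) + 1082411) = 1/(((-7 + 324) - 3083) + 1082411) = 1/((317 - 3083) + 1082411) = 1/(-2766 + 1082411) = 1/1079645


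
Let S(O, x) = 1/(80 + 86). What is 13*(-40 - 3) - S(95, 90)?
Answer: -92795/166 ≈ -559.01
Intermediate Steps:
S(O, x) = 1/166
13*(-40 - 3) - S(95, 90) = 13*(-40 - 3) - 1*1/166 = 13*(-43) - 1/166 = -559 - 1/166 = -92795/166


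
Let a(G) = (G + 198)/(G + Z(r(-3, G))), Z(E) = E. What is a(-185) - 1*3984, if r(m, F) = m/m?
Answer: -733069/184 ≈ -3984.1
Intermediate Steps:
r(m, F) = 1
a(G) = (198 + G)/(1 + G) (a(G) = (G + 198)/(G + 1) = (198 + G)/(1 + G))
a(-185) - 1*3984 = (198 - 185)/(1 - 185) - 1*3984 = 13/(-184) - 3984 = -1/184*13 - 3984 = -13/184 - 3984 = -733069/184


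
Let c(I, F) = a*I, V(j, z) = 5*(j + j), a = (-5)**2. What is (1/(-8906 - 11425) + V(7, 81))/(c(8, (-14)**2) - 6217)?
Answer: -129379/11121057 ≈ -0.011634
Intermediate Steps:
a = 25
V(j, z) = 10*j (V(j, z) = 5*(2*j) = 10*j)
c(I, F) = 25*I
(1/(-8906 - 11425) + V(7, 81))/(c(8, (-14)**2) - 6217) = (1/(-8906 - 11425) + 10*7)/(25*8 - 6217) = (1/(-20331) + 70)/(200 - 6217) = (-1/20331 + 70)/(-6017) = (1423169/20331)*(-1/6017) = -129379/11121057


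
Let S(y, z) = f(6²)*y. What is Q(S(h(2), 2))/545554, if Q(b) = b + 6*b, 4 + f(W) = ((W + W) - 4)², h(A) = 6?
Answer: 97020/272777 ≈ 0.35568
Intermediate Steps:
f(W) = -4 + (-4 + 2*W)² (f(W) = -4 + ((W + W) - 4)² = -4 + (2*W - 4)² = -4 + (-4 + 2*W)²)
S(y, z) = 4620*y (S(y, z) = (-4 + 4*(-2 + 6²)²)*y = (-4 + 4*(-2 + 36)²)*y = (-4 + 4*34²)*y = (-4 + 4*1156)*y = (-4 + 4624)*y = 4620*y)
Q(b) = 7*b
Q(S(h(2), 2))/545554 = (7*(4620*6))/545554 = (7*27720)*(1/545554) = 194040*(1/545554) = 97020/272777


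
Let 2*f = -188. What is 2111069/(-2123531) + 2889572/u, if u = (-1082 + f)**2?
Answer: 3705688891/3383401392 ≈ 1.0953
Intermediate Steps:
f = -94 (f = (1/2)*(-188) = -94)
u = 1382976 (u = (-1082 - 94)**2 = (-1176)**2 = 1382976)
2111069/(-2123531) + 2889572/u = 2111069/(-2123531) + 2889572/1382976 = 2111069*(-1/2123531) + 2889572*(1/1382976) = -68099/68501 + 103199/49392 = 3705688891/3383401392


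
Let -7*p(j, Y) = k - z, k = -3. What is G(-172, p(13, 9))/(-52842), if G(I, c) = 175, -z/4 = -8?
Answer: -175/52842 ≈ -0.0033118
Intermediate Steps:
z = 32 (z = -4*(-8) = 32)
p(j, Y) = 5 (p(j, Y) = -(-3 - 1*32)/7 = -(-3 - 32)/7 = -⅐*(-35) = 5)
G(-172, p(13, 9))/(-52842) = 175/(-52842) = 175*(-1/52842) = -175/52842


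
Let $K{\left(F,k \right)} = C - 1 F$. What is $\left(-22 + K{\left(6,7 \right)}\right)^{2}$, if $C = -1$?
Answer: $841$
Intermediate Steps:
$K{\left(F,k \right)} = -1 - F$ ($K{\left(F,k \right)} = -1 - 1 F = -1 - F$)
$\left(-22 + K{\left(6,7 \right)}\right)^{2} = \left(-22 - 7\right)^{2} = \left(-29\right)^{2} = 841$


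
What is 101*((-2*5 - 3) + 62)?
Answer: 4949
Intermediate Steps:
101*((-2*5 - 3) + 62) = 101*((-10 - 3) + 62) = 101*(-13 + 62) = 101*49 = 4949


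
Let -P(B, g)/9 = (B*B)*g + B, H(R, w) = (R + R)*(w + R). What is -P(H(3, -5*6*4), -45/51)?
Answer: -66635946/17 ≈ -3.9198e+6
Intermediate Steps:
H(R, w) = 2*R*(R + w) (H(R, w) = (2*R)*(R + w) = 2*R*(R + w))
P(B, g) = -9*B - 9*g*B**2 (P(B, g) = -9*((B*B)*g + B) = -9*(B**2*g + B) = -9*(g*B**2 + B) = -9*(B + g*B**2) = -9*B - 9*g*B**2)
-P(H(3, -5*6*4), -45/51) = -(-9)*2*3*(3 - 5*6*4)*(1 + (2*3*(3 - 5*6*4))*(-45/51)) = -(-9)*2*3*(3 - 30*4)*(1 + (2*3*(3 - 30*4))*(-45*1/51)) = -(-9)*2*3*(3 - 120)*(1 + (2*3*(3 - 120))*(-15/17)) = -(-9)*2*3*(-117)*(1 + (2*3*(-117))*(-15/17)) = -(-9)*(-702)*(1 - 702*(-15/17)) = -(-9)*(-702)*(1 + 10530/17) = -(-9)*(-702)*10547/17 = -1*66635946/17 = -66635946/17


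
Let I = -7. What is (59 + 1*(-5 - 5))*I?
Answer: -343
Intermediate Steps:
(59 + 1*(-5 - 5))*I = (59 + 1*(-5 - 5))*(-7) = (59 + 1*(-10))*(-7) = (59 - 10)*(-7) = 49*(-7) = -343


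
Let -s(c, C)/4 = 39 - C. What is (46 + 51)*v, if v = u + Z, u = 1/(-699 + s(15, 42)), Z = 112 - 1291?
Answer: -78567478/687 ≈ -1.1436e+5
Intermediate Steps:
s(c, C) = -156 + 4*C (s(c, C) = -4*(39 - C) = -156 + 4*C)
Z = -1179
u = -1/687 (u = 1/(-699 + (-156 + 4*42)) = 1/(-699 + (-156 + 168)) = 1/(-699 + 12) = 1/(-687) = -1/687 ≈ -0.0014556)
v = -809974/687 (v = -1/687 - 1179 = -809974/687 ≈ -1179.0)
(46 + 51)*v = (46 + 51)*(-809974/687) = 97*(-809974/687) = -78567478/687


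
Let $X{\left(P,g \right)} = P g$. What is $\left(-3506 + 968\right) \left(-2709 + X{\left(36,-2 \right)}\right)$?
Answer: $7058178$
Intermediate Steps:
$\left(-3506 + 968\right) \left(-2709 + X{\left(36,-2 \right)}\right) = \left(-3506 + 968\right) \left(-2709 + 36 \left(-2\right)\right) = - 2538 \left(-2709 - 72\right) = \left(-2538\right) \left(-2781\right) = 7058178$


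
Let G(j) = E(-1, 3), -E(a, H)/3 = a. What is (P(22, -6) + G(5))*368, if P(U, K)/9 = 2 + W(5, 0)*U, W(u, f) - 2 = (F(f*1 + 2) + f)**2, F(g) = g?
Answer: 444912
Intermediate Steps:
E(a, H) = -3*a
W(u, f) = 2 + (2 + 2*f)**2 (W(u, f) = 2 + ((f*1 + 2) + f)**2 = 2 + ((f + 2) + f)**2 = 2 + ((2 + f) + f)**2 = 2 + (2 + 2*f)**2)
P(U, K) = 18 + 54*U (P(U, K) = 9*(2 + (2 + 4*(1 + 0)**2)*U) = 9*(2 + (2 + 4*1**2)*U) = 9*(2 + (2 + 4*1)*U) = 9*(2 + (2 + 4)*U) = 9*(2 + 6*U) = 18 + 54*U)
G(j) = 3 (G(j) = -3*(-1) = 3)
(P(22, -6) + G(5))*368 = ((18 + 54*22) + 3)*368 = ((18 + 1188) + 3)*368 = (1206 + 3)*368 = 1209*368 = 444912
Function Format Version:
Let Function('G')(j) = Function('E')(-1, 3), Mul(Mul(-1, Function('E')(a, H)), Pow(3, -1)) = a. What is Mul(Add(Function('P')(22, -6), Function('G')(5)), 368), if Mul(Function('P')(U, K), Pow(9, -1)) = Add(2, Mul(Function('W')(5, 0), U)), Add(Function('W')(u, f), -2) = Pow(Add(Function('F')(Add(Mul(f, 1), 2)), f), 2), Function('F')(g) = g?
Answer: 444912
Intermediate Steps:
Function('E')(a, H) = Mul(-3, a)
Function('W')(u, f) = Add(2, Pow(Add(2, Mul(2, f)), 2)) (Function('W')(u, f) = Add(2, Pow(Add(Add(Mul(f, 1), 2), f), 2)) = Add(2, Pow(Add(Add(f, 2), f), 2)) = Add(2, Pow(Add(Add(2, f), f), 2)) = Add(2, Pow(Add(2, Mul(2, f)), 2)))
Function('P')(U, K) = Add(18, Mul(54, U)) (Function('P')(U, K) = Mul(9, Add(2, Mul(Add(2, Mul(4, Pow(Add(1, 0), 2))), U))) = Mul(9, Add(2, Mul(Add(2, Mul(4, Pow(1, 2))), U))) = Mul(9, Add(2, Mul(Add(2, Mul(4, 1)), U))) = Mul(9, Add(2, Mul(Add(2, 4), U))) = Mul(9, Add(2, Mul(6, U))) = Add(18, Mul(54, U)))
Function('G')(j) = 3 (Function('G')(j) = Mul(-3, -1) = 3)
Mul(Add(Function('P')(22, -6), Function('G')(5)), 368) = Mul(Add(Add(18, Mul(54, 22)), 3), 368) = Mul(Add(Add(18, 1188), 3), 368) = Mul(Add(1206, 3), 368) = Mul(1209, 368) = 444912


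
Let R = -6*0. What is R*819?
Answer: 0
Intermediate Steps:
R = 0
R*819 = 0*819 = 0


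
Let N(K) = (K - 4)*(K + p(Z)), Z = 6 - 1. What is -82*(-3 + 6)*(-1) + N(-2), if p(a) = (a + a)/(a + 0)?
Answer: 246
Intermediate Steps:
Z = 5
p(a) = 2 (p(a) = (2*a)/a = 2)
N(K) = (-4 + K)*(2 + K) (N(K) = (K - 4)*(K + 2) = (-4 + K)*(2 + K))
-82*(-3 + 6)*(-1) + N(-2) = -82*(-3 + 6)*(-1) + (-8 + (-2)**2 - 2*(-2)) = -246*(-1) + (-8 + 4 + 4) = -82*(-3) + 0 = 246 + 0 = 246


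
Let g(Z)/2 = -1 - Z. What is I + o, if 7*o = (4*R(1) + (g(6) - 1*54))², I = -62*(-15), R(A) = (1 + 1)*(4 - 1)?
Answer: 8446/7 ≈ 1206.6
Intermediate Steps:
g(Z) = -2 - 2*Z (g(Z) = 2*(-1 - Z) = -2 - 2*Z)
R(A) = 6 (R(A) = 2*3 = 6)
I = 930
o = 1936/7 (o = (4*6 + ((-2 - 2*6) - 1*54))²/7 = (24 + ((-2 - 12) - 54))²/7 = (24 + (-14 - 54))²/7 = (24 - 68)²/7 = (⅐)*(-44)² = (⅐)*1936 = 1936/7 ≈ 276.57)
I + o = 930 + 1936/7 = 8446/7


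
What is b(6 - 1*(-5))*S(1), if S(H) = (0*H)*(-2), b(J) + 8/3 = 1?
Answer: 0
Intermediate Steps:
b(J) = -5/3 (b(J) = -8/3 + 1 = -5/3)
S(H) = 0 (S(H) = 0*(-2) = 0)
b(6 - 1*(-5))*S(1) = -5/3*0 = 0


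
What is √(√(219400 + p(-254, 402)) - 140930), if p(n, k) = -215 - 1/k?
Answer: √(-22774851720 + 402*√35421172338)/402 ≈ 374.78*I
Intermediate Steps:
√(√(219400 + p(-254, 402)) - 140930) = √(√(219400 + (-215 - 1/402)) - 140930) = √(√(219400 - 86431/402) - 140930) = √(√(88112369/402) - 140930) = √(√35421172338/402 - 140930) = √(-140930 + √35421172338/402)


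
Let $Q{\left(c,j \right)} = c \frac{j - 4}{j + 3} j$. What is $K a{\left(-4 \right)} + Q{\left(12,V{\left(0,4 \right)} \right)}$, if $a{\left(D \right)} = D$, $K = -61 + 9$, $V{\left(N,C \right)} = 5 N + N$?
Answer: $208$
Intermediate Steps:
$V{\left(N,C \right)} = 6 N$
$K = -52$
$Q{\left(c,j \right)} = \frac{c j \left(-4 + j\right)}{3 + j}$ ($Q{\left(c,j \right)} = c \frac{-4 + j}{3 + j} j = \frac{c \left(-4 + j\right)}{3 + j} j = \frac{c j \left(-4 + j\right)}{3 + j}$)
$K a{\left(-4 \right)} + Q{\left(12,V{\left(0,4 \right)} \right)} = \left(-52\right) \left(-4\right) + \frac{12 \cdot 6 \cdot 0 \left(-4 + 6 \cdot 0\right)}{3 + 6 \cdot 0} = 208 + 12 \cdot 0 \frac{1}{3 + 0} \left(-4 + 0\right) = 208 + 12 \cdot 0 \cdot \frac{1}{3} \left(-4\right) = 208 + 0 = 208$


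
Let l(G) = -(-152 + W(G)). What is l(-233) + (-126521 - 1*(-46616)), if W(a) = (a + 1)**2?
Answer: -133577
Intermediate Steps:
W(a) = (1 + a)**2
l(G) = 152 - (1 + G)**2 (l(G) = -(-152 + (1 + G)**2) = 152 - (1 + G)**2)
l(-233) + (-126521 - 1*(-46616)) = (152 - (1 - 233)**2) + (-126521 - 1*(-46616)) = (152 - 1*(-232)**2) + (-126521 + 46616) = (152 - 1*53824) - 79905 = (152 - 53824) - 79905 = -53672 - 79905 = -133577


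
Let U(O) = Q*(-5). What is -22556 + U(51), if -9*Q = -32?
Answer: -203164/9 ≈ -22574.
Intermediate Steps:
Q = 32/9 (Q = -1/9*(-32) = 32/9 ≈ 3.5556)
U(O) = -160/9 (U(O) = (32/9)*(-5) = -160/9)
-22556 + U(51) = -22556 - 160/9 = -203164/9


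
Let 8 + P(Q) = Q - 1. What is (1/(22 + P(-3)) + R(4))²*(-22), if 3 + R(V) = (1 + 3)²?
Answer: -188771/50 ≈ -3775.4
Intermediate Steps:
P(Q) = -9 + Q (P(Q) = -8 + (Q - 1) = -8 + (-1 + Q) = -9 + Q)
R(V) = 13 (R(V) = -3 + (1 + 3)² = -3 + 4² = -3 + 16 = 13)
(1/(22 + P(-3)) + R(4))²*(-22) = (1/(22 + (-9 - 3)) + 13)²*(-22) = (1/(22 - 12) + 13)²*(-22) = (1/10 + 13)²*(-22) = (⅒ + 13)²*(-22) = (131/10)²*(-22) = (17161/100)*(-22) = -188771/50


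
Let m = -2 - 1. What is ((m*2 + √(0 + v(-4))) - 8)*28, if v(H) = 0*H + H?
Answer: -392 + 56*I ≈ -392.0 + 56.0*I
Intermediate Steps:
m = -3
v(H) = H (v(H) = 0 + H = H)
((m*2 + √(0 + v(-4))) - 8)*28 = ((-3*2 + √(0 - 4)) - 8)*28 = ((-6 + √(-4)) - 8)*28 = ((-6 + 2*I) - 8)*28 = (-14 + 2*I)*28 = -392 + 56*I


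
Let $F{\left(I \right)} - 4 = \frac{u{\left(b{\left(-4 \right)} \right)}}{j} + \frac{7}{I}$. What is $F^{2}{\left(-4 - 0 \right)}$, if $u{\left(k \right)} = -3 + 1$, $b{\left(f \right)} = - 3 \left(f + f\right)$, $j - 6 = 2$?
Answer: $4$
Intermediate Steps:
$j = 8$ ($j = 6 + 2 = 8$)
$b{\left(f \right)} = - 6 f$ ($b{\left(f \right)} = - 3 \cdot 2 f = - 6 f$)
$u{\left(k \right)} = -2$
$F{\left(I \right)} = \frac{15}{4} + \frac{7}{I}$ ($F{\left(I \right)} = 4 + \left(- \frac{2}{8} + \frac{7}{I}\right) = 4 + \left(\left(-2\right) \frac{1}{8} + \frac{7}{I}\right) = 4 - \left(\frac{1}{4} - \frac{7}{I}\right) = \frac{15}{4} + \frac{7}{I}$)
$F^{2}{\left(-4 - 0 \right)} = \left(\frac{15}{4} + \frac{7}{-4 - 0}\right)^{2} = \left(\frac{15}{4} + \frac{7}{-4 + 0}\right)^{2} = \left(\frac{15}{4} + \frac{7}{-4}\right)^{2} = \left(\frac{15}{4} + 7 \left(- \frac{1}{4}\right)\right)^{2} = \left(\frac{15}{4} - \frac{7}{4}\right)^{2} = 2^{2} = 4$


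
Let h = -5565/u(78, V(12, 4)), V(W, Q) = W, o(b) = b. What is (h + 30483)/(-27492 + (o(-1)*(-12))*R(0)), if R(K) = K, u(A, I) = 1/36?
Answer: 56619/9164 ≈ 6.1784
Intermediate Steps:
u(A, I) = 1/36
h = -200340 (h = -5565/1/36 = -5565*36 = -200340)
(h + 30483)/(-27492 + (o(-1)*(-12))*R(0)) = (-200340 + 30483)/(-27492 - 1*(-12)*0) = -169857/(-27492 + 12*0) = -169857/(-27492 + 0) = -169857/(-27492) = -169857*(-1/27492) = 56619/9164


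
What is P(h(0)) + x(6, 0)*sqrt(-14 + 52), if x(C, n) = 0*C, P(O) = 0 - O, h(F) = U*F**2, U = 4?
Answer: 0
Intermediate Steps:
h(F) = 4*F**2
P(O) = -O
x(C, n) = 0
P(h(0)) + x(6, 0)*sqrt(-14 + 52) = -4*0**2 + 0*sqrt(-14 + 52) = -4*0 + 0*sqrt(38) = -1*0 + 0 = 0 + 0 = 0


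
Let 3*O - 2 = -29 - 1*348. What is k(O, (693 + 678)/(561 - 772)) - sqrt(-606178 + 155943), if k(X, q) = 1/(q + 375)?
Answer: 211/77754 - I*sqrt(450235) ≈ 0.0027137 - 671.0*I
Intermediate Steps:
O = -125 (O = 2/3 + (-29 - 1*348)/3 = 2/3 + (-29 - 348)/3 = 2/3 + (1/3)*(-377) = 2/3 - 377/3 = -125)
k(X, q) = 1/(375 + q)
k(O, (693 + 678)/(561 - 772)) - sqrt(-606178 + 155943) = 1/(375 + (693 + 678)/(561 - 772)) - sqrt(-606178 + 155943) = 1/(375 + 1371/(-211)) - sqrt(-450235) = 1/(375 + 1371*(-1/211)) - I*sqrt(450235) = 1/(375 - 1371/211) - I*sqrt(450235) = 1/(77754/211) - I*sqrt(450235) = 211/77754 - I*sqrt(450235)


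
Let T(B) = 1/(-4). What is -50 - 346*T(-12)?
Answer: 73/2 ≈ 36.500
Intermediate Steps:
T(B) = -¼
-50 - 346*T(-12) = -50 - 346*(-¼) = -50 + 173/2 = 73/2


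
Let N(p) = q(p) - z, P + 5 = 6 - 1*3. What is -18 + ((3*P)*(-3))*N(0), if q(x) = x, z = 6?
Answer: -126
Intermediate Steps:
P = -2 (P = -5 + (6 - 1*3) = -5 + (6 - 3) = -5 + 3 = -2)
N(p) = -6 + p (N(p) = p - 1*6 = p - 6 = -6 + p)
-18 + ((3*P)*(-3))*N(0) = -18 + ((3*(-2))*(-3))*(-6 + 0) = -18 - 6*(-3)*(-6) = -18 + 18*(-6) = -18 - 108 = -126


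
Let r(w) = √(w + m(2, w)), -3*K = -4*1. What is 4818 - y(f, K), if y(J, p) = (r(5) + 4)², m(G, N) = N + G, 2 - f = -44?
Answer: 4790 - 16*√3 ≈ 4762.3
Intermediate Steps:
f = 46 (f = 2 - 1*(-44) = 2 + 44 = 46)
m(G, N) = G + N
K = 4/3 (K = -(-4)/3 = -⅓*(-4) = 4/3 ≈ 1.3333)
r(w) = √(2 + 2*w) (r(w) = √(w + (2 + w)) = √(2 + 2*w))
y(J, p) = (4 + 2*√3)² (y(J, p) = (√(2 + 2*5) + 4)² = (√(2 + 10) + 4)² = (√12 + 4)² = (2*√3 + 4)² = (4 + 2*√3)²)
4818 - y(f, K) = 4818 - (28 + 16*√3) = 4818 + (-28 - 16*√3) = 4790 - 16*√3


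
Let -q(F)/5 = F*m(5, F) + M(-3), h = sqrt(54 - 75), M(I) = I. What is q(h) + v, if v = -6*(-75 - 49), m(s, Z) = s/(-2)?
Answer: 759 + 25*I*sqrt(21)/2 ≈ 759.0 + 57.282*I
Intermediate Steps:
m(s, Z) = -s/2 (m(s, Z) = s*(-1/2) = -s/2)
v = 744 (v = -6*(-124) = 744)
h = I*sqrt(21) (h = sqrt(-21) = I*sqrt(21) ≈ 4.5826*I)
q(F) = 15 + 25*F/2 (q(F) = -5*(F*(-1/2*5) - 3) = -5*(F*(-5/2) - 3) = -5*(-5*F/2 - 3) = -5*(-3 - 5*F/2) = 15 + 25*F/2)
q(h) + v = (15 + 25*(I*sqrt(21))/2) + 744 = (15 + 25*I*sqrt(21)/2) + 744 = 759 + 25*I*sqrt(21)/2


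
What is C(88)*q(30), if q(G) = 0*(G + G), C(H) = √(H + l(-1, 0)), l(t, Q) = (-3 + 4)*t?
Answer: 0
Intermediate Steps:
l(t, Q) = t (l(t, Q) = 1*t = t)
C(H) = √(-1 + H) (C(H) = √(H - 1) = √(-1 + H))
q(G) = 0 (q(G) = 0*(2*G) = 0)
C(88)*q(30) = √(-1 + 88)*0 = √87*0 = 0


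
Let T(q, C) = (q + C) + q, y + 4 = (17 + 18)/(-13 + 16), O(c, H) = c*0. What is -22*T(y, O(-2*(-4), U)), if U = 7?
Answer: -1012/3 ≈ -337.33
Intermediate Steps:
O(c, H) = 0
y = 23/3 (y = -4 + (17 + 18)/(-13 + 16) = -4 + 35/3 = 23/3 ≈ 7.6667)
T(q, C) = C + 2*q (T(q, C) = (C + q) + q = C + 2*q)
-22*T(y, O(-2*(-4), U)) = -22*(0 + 2*(23/3)) = -22*(0 + 46/3) = -22*46/3 = -1012/3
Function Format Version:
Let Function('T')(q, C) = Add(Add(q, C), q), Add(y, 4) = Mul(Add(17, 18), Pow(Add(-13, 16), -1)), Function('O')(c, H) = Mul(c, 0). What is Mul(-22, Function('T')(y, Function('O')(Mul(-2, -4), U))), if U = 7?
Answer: Rational(-1012, 3) ≈ -337.33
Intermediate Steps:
Function('O')(c, H) = 0
y = Rational(23, 3) (y = Add(-4, Mul(Add(17, 18), Pow(Add(-13, 16), -1))) = Add(-4, Mul(35, Pow(3, -1))) = Add(-4, Mul(35, Rational(1, 3))) = Add(-4, Rational(35, 3)) = Rational(23, 3) ≈ 7.6667)
Function('T')(q, C) = Add(C, Mul(2, q)) (Function('T')(q, C) = Add(Add(C, q), q) = Add(C, Mul(2, q)))
Mul(-22, Function('T')(y, Function('O')(Mul(-2, -4), U))) = Mul(-22, Add(0, Mul(2, Rational(23, 3)))) = Mul(-22, Add(0, Rational(46, 3))) = Mul(-22, Rational(46, 3)) = Rational(-1012, 3)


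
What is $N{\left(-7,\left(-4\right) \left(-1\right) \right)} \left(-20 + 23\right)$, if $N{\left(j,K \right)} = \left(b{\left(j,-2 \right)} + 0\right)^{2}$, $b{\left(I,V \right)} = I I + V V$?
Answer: $8427$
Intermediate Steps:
$b{\left(I,V \right)} = I^{2} + V^{2}$
$N{\left(j,K \right)} = \left(4 + j^{2}\right)^{2}$ ($N{\left(j,K \right)} = \left(\left(j^{2} + \left(-2\right)^{2}\right) + 0\right)^{2} = \left(\left(j^{2} + 4\right) + 0\right)^{2} = \left(\left(4 + j^{2}\right) + 0\right)^{2} = \left(4 + j^{2}\right)^{2}$)
$N{\left(-7,\left(-4\right) \left(-1\right) \right)} \left(-20 + 23\right) = \left(4 + \left(-7\right)^{2}\right)^{2} \left(-20 + 23\right) = \left(4 + 49\right)^{2} \cdot 3 = 53^{2} \cdot 3 = 2809 \cdot 3 = 8427$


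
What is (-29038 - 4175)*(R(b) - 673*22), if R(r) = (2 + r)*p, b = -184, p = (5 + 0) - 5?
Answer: 491751678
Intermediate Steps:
p = 0 (p = 5 - 5 = 0)
R(r) = 0 (R(r) = (2 + r)*0 = 0)
(-29038 - 4175)*(R(b) - 673*22) = (-29038 - 4175)*(0 - 673*22) = -33213*(0 - 14806) = -33213*(-14806) = 491751678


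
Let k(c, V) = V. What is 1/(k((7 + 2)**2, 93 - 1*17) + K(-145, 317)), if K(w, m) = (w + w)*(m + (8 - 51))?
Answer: -1/79384 ≈ -1.2597e-5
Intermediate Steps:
K(w, m) = 2*w*(-43 + m) (K(w, m) = (2*w)*(m - 43) = (2*w)*(-43 + m) = 2*w*(-43 + m))
1/(k((7 + 2)**2, 93 - 1*17) + K(-145, 317)) = 1/((93 - 1*17) + 2*(-145)*(-43 + 317)) = 1/((93 - 17) + 2*(-145)*274) = 1/(76 - 79460) = 1/(-79384) = -1/79384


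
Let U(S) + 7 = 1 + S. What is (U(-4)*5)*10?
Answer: -500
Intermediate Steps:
U(S) = -6 + S (U(S) = -7 + (1 + S) = -6 + S)
(U(-4)*5)*10 = ((-6 - 4)*5)*10 = -10*5*10 = -50*10 = -500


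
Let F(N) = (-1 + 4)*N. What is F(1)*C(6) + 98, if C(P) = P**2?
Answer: 206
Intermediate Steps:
F(N) = 3*N
F(1)*C(6) + 98 = (3*1)*6**2 + 98 = 3*36 + 98 = 108 + 98 = 206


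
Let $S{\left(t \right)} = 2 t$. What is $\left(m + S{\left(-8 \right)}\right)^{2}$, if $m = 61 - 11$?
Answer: $1156$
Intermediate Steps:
$m = 50$
$\left(m + S{\left(-8 \right)}\right)^{2} = \left(50 + 2 \left(-8\right)\right)^{2} = \left(50 - 16\right)^{2} = 34^{2} = 1156$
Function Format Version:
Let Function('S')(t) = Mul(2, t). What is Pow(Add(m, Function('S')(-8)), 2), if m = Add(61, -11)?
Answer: 1156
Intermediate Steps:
m = 50
Pow(Add(m, Function('S')(-8)), 2) = Pow(Add(50, Mul(2, -8)), 2) = Pow(Add(50, -16), 2) = Pow(34, 2) = 1156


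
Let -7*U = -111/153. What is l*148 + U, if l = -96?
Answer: -5072219/357 ≈ -14208.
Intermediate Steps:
U = 37/357 (U = -(-111)/(7*153) = -⅐*(-37/51) = 37/357 ≈ 0.10364)
l*148 + U = -96*148 + 37/357 = -14208 + 37/357 = -5072219/357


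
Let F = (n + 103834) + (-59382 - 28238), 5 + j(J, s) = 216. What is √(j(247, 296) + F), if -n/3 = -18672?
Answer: 3*√8049 ≈ 269.15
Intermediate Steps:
j(J, s) = 211 (j(J, s) = -5 + 216 = 211)
n = 56016 (n = -3*(-18672) = 56016)
F = 72230 (F = (56016 + 103834) + (-59382 - 28238) = 159850 - 87620 = 72230)
√(j(247, 296) + F) = √(211 + 72230) = √72441 = 3*√8049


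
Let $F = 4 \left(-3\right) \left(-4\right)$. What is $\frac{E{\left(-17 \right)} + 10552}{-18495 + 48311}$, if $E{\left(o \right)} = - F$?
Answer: $\frac{1313}{3727} \approx 0.35229$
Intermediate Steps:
$F = 48$ ($F = \left(-12\right) \left(-4\right) = 48$)
$E{\left(o \right)} = -48$ ($E{\left(o \right)} = \left(-1\right) 48 = -48$)
$\frac{E{\left(-17 \right)} + 10552}{-18495 + 48311} = \frac{-48 + 10552}{-18495 + 48311} = \frac{10504}{29816} = 10504 \cdot \frac{1}{29816} = \frac{1313}{3727}$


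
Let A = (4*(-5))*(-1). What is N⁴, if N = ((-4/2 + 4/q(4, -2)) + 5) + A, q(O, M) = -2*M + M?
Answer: 390625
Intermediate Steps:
q(O, M) = -M
A = 20 (A = -20*(-1) = 20)
N = 25 (N = ((-4/2 + 4/((-1*(-2)))) + 5) + 20 = ((-4*½ + 4/2) + 5) + 20 = ((-2 + 4*(½)) + 5) + 20 = ((-2 + 2) + 5) + 20 = (0 + 5) + 20 = 5 + 20 = 25)
N⁴ = 25⁴ = 390625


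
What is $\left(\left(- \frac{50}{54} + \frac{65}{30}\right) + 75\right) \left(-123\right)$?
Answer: $- \frac{168797}{18} \approx -9377.6$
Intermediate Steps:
$\left(\left(- \frac{50}{54} + \frac{65}{30}\right) + 75\right) \left(-123\right) = \left(\left(\left(-50\right) \frac{1}{54} + 65 \cdot \frac{1}{30}\right) + 75\right) \left(-123\right) = \left(\left(- \frac{25}{27} + \frac{13}{6}\right) + 75\right) \left(-123\right) = \left(\frac{67}{54} + 75\right) \left(-123\right) = \frac{4117}{54} \left(-123\right) = - \frac{168797}{18}$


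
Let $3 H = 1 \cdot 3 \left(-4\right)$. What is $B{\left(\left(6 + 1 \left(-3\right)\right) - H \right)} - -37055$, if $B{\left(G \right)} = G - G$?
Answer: $37055$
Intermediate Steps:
$H = -4$ ($H = \frac{1 \cdot 3 \left(-4\right)}{3} = \frac{3 \left(-4\right)}{3} = \frac{1}{3} \left(-12\right) = -4$)
$B{\left(G \right)} = 0$
$B{\left(\left(6 + 1 \left(-3\right)\right) - H \right)} - -37055 = 0 - -37055 = 0 + 37055 = 37055$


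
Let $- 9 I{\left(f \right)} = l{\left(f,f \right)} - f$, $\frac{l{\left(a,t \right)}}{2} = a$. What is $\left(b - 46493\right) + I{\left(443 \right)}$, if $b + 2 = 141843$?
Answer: $\frac{857689}{9} \approx 95299.0$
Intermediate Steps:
$b = 141841$ ($b = -2 + 141843 = 141841$)
$l{\left(a,t \right)} = 2 a$
$I{\left(f \right)} = - \frac{f}{9}$ ($I{\left(f \right)} = - \frac{2 f - f}{9} = - \frac{f}{9}$)
$\left(b - 46493\right) + I{\left(443 \right)} = \left(141841 - 46493\right) - \frac{443}{9} = 95348 - \frac{443}{9} = \frac{857689}{9}$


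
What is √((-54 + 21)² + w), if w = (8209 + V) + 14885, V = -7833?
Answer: 5*√654 ≈ 127.87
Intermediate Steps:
w = 15261 (w = (8209 - 7833) + 14885 = 376 + 14885 = 15261)
√((-54 + 21)² + w) = √((-54 + 21)² + 15261) = √((-33)² + 15261) = √(1089 + 15261) = √16350 = 5*√654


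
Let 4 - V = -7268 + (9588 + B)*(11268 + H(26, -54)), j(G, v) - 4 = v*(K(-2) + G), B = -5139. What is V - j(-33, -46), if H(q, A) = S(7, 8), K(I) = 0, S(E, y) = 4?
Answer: -50143378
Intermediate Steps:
H(q, A) = 4
j(G, v) = 4 + G*v (j(G, v) = 4 + v*(0 + G) = 4 + v*G = 4 + G*v)
V = -50141856 (V = 4 - (-7268 + (9588 - 5139)*(11268 + 4)) = 4 - (-7268 + 4449*11272) = 4 - (-7268 + 50149128) = 4 - 1*50141860 = 4 - 50141860 = -50141856)
V - j(-33, -46) = -50141856 - (4 - 33*(-46)) = -50141856 - (4 + 1518) = -50141856 - 1*1522 = -50141856 - 1522 = -50143378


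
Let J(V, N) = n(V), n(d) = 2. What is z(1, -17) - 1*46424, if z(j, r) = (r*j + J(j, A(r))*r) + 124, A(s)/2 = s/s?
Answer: -46351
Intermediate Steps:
A(s) = 2 (A(s) = 2*(s/s) = 2*1 = 2)
J(V, N) = 2
z(j, r) = 124 + 2*r + j*r (z(j, r) = (r*j + 2*r) + 124 = (j*r + 2*r) + 124 = (2*r + j*r) + 124 = 124 + 2*r + j*r)
z(1, -17) - 1*46424 = (124 + 2*(-17) + 1*(-17)) - 1*46424 = (124 - 34 - 17) - 46424 = 73 - 46424 = -46351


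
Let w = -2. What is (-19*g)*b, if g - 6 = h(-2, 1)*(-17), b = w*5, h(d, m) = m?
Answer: -2090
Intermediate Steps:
b = -10 (b = -2*5 = -10)
g = -11 (g = 6 + 1*(-17) = 6 - 17 = -11)
(-19*g)*b = -19*(-11)*(-10) = 209*(-10) = -2090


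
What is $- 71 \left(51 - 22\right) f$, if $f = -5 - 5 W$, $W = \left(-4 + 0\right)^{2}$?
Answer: $175015$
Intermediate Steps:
$W = 16$ ($W = \left(-4\right)^{2} = 16$)
$f = -85$ ($f = -5 - 80 = -85$)
$- 71 \left(51 - 22\right) f = - 71 \left(51 - 22\right) \left(-85\right) = \left(-71\right) 29 \left(-85\right) = \left(-2059\right) \left(-85\right) = 175015$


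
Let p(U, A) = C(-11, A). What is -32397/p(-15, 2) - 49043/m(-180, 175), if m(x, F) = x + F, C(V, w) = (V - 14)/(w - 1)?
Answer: 277612/25 ≈ 11104.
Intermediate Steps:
C(V, w) = (-14 + V)/(-1 + w)
p(U, A) = -25/(-1 + A) (p(U, A) = (-14 - 11)/(-1 + A) = -25/(-1 + A))
m(x, F) = F + x
-32397/p(-15, 2) - 49043/m(-180, 175) = -32397/((-25/(-1 + 2))) - 49043/(175 - 180) = -32397/((-25/1)) - 49043/(-5) = -32397/((-25*1)) - 49043*(-⅕) = -32397/(-25) + 49043/5 = -32397*(-1/25) + 49043/5 = 32397/25 + 49043/5 = 277612/25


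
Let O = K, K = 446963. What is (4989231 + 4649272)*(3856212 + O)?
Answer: 41476165147025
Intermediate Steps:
O = 446963
(4989231 + 4649272)*(3856212 + O) = (4989231 + 4649272)*(3856212 + 446963) = 9638503*4303175 = 41476165147025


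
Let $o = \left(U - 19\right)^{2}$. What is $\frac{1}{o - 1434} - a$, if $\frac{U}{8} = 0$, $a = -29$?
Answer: $\frac{31116}{1073} \approx 28.999$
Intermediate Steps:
$U = 0$ ($U = 8 \cdot 0 = 0$)
$o = 361$ ($o = \left(0 - 19\right)^{2} = \left(-19\right)^{2} = 361$)
$\frac{1}{o - 1434} - a = \frac{1}{361 - 1434} - -29 = \frac{1}{-1073} + 29 = - \frac{1}{1073} + 29 = \frac{31116}{1073}$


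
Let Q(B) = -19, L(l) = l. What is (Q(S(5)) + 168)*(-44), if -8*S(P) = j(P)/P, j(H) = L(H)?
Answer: -6556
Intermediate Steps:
j(H) = H
S(P) = -⅛ (S(P) = -P/(8*P) = -⅛*1 = -⅛)
(Q(S(5)) + 168)*(-44) = (-19 + 168)*(-44) = 149*(-44) = -6556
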